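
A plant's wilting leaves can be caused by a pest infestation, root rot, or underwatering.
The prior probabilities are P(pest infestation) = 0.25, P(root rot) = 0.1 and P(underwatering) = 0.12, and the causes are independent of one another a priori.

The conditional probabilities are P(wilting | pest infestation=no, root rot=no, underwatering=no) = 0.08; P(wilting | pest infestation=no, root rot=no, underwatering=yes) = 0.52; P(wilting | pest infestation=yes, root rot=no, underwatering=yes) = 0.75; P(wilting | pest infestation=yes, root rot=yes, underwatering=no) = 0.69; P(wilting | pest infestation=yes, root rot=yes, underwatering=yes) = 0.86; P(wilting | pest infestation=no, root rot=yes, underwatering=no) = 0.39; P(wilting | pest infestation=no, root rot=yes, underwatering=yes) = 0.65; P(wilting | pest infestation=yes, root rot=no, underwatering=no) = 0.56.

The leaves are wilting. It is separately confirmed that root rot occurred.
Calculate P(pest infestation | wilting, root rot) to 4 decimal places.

P(pest infestation | wilting, root rot) ≈ 0.3599

P(wilting | root rot) = 0.39×0.75×0.88 + 0.65×0.75×0.12 + 0.69×0.25×0.88 + 0.86×0.25×0.12 = 0.257400 + 0.058500 + 0.151800 + 0.025800 = 0.493500
Restricting to configurations with pest infestation present: 0.151800 + 0.025800 = 0.177600.
So P(pest infestation | wilting, root rot) = 0.177600/0.493500 ≈ 0.3599.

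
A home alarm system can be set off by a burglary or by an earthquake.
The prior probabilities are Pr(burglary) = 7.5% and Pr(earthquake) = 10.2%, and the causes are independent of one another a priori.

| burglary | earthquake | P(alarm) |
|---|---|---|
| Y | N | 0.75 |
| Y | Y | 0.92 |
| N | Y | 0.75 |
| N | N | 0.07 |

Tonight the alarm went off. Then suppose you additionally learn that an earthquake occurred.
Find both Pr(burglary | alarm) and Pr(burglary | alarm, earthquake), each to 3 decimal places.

Pr(burglary | alarm) ≈ 0.309; Pr(burglary | alarm, earthquake) ≈ 0.090

P(alarm) = 0.07×0.925×0.898 + 0.75×0.925×0.102 + 0.75×0.075×0.898 + 0.92×0.075×0.102 = 0.058146 + 0.070763 + 0.050512 + 0.007038 = 0.186459
Of this, 0.057550 comes from 0.050512 + 0.007038 (the burglary=true cases).
So P(burglary | alarm) = 0.057550/0.186459 ≈ 0.309.

Now also conditioning on earthquake=true:
P(alarm | earthquake) = 0.75×0.925 + 0.92×0.075 = 0.693750 + 0.069000 = 0.762750
The burglary-present share is 0.92×0.075 = 0.069000.
Hence the posterior is 0.069000/0.762750 ≈ 0.090.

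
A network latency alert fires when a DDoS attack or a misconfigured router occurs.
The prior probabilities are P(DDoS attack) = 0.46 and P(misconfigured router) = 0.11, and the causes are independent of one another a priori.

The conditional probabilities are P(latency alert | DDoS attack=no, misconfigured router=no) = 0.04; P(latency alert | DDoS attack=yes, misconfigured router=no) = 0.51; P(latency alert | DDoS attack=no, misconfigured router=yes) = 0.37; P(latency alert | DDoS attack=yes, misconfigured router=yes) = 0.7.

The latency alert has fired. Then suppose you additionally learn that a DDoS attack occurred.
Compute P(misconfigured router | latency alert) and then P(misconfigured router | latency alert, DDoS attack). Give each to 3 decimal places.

P(misconfigured router | latency alert) ≈ 0.201; P(misconfigured router | latency alert, DDoS attack) ≈ 0.145

For the numerator, keep only misconfigured router=true terms: 0.021978 + 0.035420 = 0.057398
Denominator P(latency alert): 0.04*0.54*0.89 + 0.37*0.54*0.11 + 0.51*0.46*0.89 + 0.7*0.46*0.11 = 0.285416
P(misconfigured router | latency alert) = 0.057398/0.285416 ≈ 0.201

Now condition on the additional information:
For the numerator, keep only misconfigured router=true terms: 0.7*0.11 = 0.077000
Normalizer over all consistent configurations: 0.51*0.89 + 0.7*0.11 = 0.530900
Posterior = 0.077000 / 0.530900 ≈ 0.145
The drop from 0.201 to 0.145 is the explaining-away (discounting) effect.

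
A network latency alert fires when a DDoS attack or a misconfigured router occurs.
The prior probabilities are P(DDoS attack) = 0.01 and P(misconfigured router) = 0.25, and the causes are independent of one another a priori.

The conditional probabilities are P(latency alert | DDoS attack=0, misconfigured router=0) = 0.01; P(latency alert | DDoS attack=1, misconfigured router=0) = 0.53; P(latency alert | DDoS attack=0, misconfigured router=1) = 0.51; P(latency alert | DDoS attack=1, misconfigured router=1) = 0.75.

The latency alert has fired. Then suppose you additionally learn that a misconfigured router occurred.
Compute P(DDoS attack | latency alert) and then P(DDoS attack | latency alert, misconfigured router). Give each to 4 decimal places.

P(DDoS attack | latency alert) ≈ 0.0419; P(DDoS attack | latency alert, misconfigured router) ≈ 0.0146

Enumerate the 4 (DDoS attack, misconfigured router) configurations and weight by the priors:
  P(latency alert) = 0.01×0.99×0.75 + 0.51×0.99×0.25 + 0.53×0.01×0.75 + 0.75×0.01×0.25
        = 0.007425 + 0.126225 + 0.003975 + 0.001875 = 0.139500
Configurations with DDoS attack contribute 0.005850, so
  P(DDoS attack | latency alert) = 0.005850 / 0.139500 ≈ 0.0419

Now also conditioning on misconfigured router=true:
P(latency alert | misconfigured router) = 0.51*0.99 + 0.75*0.01 = 0.504900 + 0.007500 = 0.512400
The DDoS attack-present share is 0.75*0.01 = 0.007500.
So P(DDoS attack | latency alert, misconfigured router) = 0.007500/0.512400 ≈ 0.0146.
— misconfigured router explains away the evidence for DDoS attack.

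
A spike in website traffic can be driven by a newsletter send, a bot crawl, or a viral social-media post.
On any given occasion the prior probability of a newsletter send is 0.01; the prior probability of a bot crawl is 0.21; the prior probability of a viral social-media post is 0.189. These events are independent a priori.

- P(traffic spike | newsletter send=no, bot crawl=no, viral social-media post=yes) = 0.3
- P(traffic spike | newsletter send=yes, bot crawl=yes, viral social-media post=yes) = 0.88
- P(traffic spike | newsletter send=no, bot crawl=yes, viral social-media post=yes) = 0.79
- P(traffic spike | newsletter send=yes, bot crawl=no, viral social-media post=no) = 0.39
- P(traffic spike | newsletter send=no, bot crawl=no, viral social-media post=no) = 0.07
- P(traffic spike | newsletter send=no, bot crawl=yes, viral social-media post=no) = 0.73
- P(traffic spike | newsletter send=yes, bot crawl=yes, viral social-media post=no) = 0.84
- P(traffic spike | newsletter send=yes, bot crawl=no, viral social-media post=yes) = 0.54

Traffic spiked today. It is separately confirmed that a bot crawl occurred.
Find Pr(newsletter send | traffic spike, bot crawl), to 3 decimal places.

Pr(newsletter send | traffic spike, bot crawl) ≈ 0.011

P(traffic spike | bot crawl) = 0.73·0.99·0.811 + 0.79·0.99·0.189 + 0.84·0.01·0.811 + 0.88·0.01·0.189 = 0.586110 + 0.147817 + 0.006812 + 0.001663 = 0.742402
Of this, 0.008475 comes from 0.006812 + 0.001663 (the newsletter send=true cases).
Hence the posterior is 0.008475/0.742402 ≈ 0.011.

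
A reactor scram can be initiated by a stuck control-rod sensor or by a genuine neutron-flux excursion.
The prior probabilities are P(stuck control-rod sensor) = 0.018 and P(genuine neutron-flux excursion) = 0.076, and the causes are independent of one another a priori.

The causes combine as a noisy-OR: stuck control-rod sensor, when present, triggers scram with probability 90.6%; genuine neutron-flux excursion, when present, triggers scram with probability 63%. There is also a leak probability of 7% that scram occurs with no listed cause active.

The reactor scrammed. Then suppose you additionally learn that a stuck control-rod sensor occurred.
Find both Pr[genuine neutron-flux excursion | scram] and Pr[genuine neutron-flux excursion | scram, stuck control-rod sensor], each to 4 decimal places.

Under noisy-OR, P(scram | causes) = 1 − (1−0.07)·∏(1−qᵢ) over the active causes.
P(scram) = 0.07×0.982×0.924 + 0.6559×0.982×0.076 + 0.91258×0.018×0.924 + 0.967655×0.018×0.076 = 0.063516 + 0.048951 + 0.015178 + 0.001324 = 0.128969
The genuine neutron-flux excursion-present share is 0.048951 + 0.001324 = 0.050275.
P(genuine neutron-flux excursion | scram) = 0.050275 / 0.128969 ≈ 0.3898

Now also conditioning on stuck control-rod sensor=true:
Weight on genuine neutron-flux excursion=true, given the evidence: 0.967655×0.076 = 0.073542
The normalizing constant is 0.91258×0.924 + 0.967655×0.076 = 0.916766
P(genuine neutron-flux excursion | scram, stuck control-rod sensor) = 0.073542/0.916766 ≈ 0.0802
The drop from 0.3898 to 0.0802 is the explaining-away (discounting) effect.

Pr[genuine neutron-flux excursion | scram] ≈ 0.3898; Pr[genuine neutron-flux excursion | scram, stuck control-rod sensor] ≈ 0.0802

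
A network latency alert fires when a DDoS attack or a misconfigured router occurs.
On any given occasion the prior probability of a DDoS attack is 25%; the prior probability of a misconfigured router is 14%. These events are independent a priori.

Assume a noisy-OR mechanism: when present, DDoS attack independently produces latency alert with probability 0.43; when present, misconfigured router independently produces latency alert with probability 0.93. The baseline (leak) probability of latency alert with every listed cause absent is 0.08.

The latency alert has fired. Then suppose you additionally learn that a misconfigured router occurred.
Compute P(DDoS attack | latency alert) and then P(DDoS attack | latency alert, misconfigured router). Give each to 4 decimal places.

P(DDoS attack | latency alert) ≈ 0.4757; P(DDoS attack | latency alert, misconfigured router) ≈ 0.2555

Under noisy-OR, P(latency alert | causes) = 1 − (1−0.08)·∏(1−qᵢ) over the active causes.
P(latency alert) = 0.08×0.75×0.86 + 0.9356×0.75×0.14 + 0.4756×0.25×0.86 + 0.963292×0.25×0.14 = 0.051600 + 0.098238 + 0.102254 + 0.033715 = 0.285807
Of this, 0.135969 comes from 0.102254 + 0.033715 (the DDoS attack=true cases).
P(DDoS attack | latency alert) = 0.135969 / 0.285807 ≈ 0.4757

Now condition on the additional information:
Enumerate both values of DDoS attack and weight by the priors:
  P(latency alert | misconfigured router) = 0.9356×0.75 + 0.963292×0.25
        = 0.701700 + 0.240823 = 0.942523
The terms with DDoS attack present sum to 0.240823, so
  P(DDoS attack | latency alert, misconfigured router) = 0.240823 / 0.942523 ≈ 0.2555
The drop from 0.4757 to 0.2555 is the explaining-away (discounting) effect.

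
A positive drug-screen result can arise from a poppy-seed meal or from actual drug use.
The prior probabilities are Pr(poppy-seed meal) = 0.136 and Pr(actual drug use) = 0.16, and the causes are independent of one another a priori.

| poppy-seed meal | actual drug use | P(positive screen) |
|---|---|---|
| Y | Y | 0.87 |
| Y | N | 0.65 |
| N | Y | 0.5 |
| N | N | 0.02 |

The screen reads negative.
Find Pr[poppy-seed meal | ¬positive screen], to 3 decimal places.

Pr[poppy-seed meal | ¬positive screen] ≈ 0.052

Enumerate the 4 (poppy-seed meal, actual drug use) configurations and weight by the priors:
  P(¬positive screen) = 0.98*0.864*0.84 + 0.5*0.864*0.16 + 0.35*0.136*0.84 + 0.13*0.136*0.16
        = 0.711245 + 0.069120 + 0.039984 + 0.002829 = 0.823178
Keeping only the poppy-seed meal-present terms gives 0.042813, so
  P(poppy-seed meal | ¬positive screen) = 0.042813 / 0.823178 ≈ 0.052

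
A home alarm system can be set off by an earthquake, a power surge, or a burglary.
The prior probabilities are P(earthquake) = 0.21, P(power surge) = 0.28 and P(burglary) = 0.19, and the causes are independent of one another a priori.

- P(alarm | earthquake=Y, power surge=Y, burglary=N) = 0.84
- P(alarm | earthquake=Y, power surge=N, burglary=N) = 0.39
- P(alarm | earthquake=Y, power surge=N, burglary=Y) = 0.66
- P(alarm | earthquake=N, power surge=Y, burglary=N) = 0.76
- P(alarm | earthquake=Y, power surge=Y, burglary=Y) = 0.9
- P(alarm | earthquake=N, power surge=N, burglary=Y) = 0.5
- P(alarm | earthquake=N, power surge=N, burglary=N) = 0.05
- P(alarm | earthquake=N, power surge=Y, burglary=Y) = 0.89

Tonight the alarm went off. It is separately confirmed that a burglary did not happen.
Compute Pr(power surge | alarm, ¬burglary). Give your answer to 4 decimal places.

Pr(power surge | alarm, ¬burglary) ≈ 0.7133

For the numerator, keep only power surge=true terms: 0.168112 + 0.049392 = 0.217504
The normalizing constant is 0.05×0.79×0.72 + 0.76×0.79×0.28 + 0.39×0.21×0.72 + 0.84×0.21×0.28 = 0.304912
Posterior = 0.217504 / 0.304912 ≈ 0.7133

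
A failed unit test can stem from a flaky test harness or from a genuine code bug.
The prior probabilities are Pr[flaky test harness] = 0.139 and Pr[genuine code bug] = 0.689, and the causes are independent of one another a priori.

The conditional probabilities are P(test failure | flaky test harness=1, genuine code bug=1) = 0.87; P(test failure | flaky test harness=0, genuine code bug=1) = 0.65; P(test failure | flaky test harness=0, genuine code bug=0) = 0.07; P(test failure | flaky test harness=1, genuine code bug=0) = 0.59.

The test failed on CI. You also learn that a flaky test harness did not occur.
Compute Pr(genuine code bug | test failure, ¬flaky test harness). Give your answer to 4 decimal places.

Pr(genuine code bug | test failure, ¬flaky test harness) ≈ 0.9536

P(test failure | ¬flaky test harness) = 0.07*0.311 + 0.65*0.689 = 0.021770 + 0.447850 = 0.469620
The genuine code bug-present share is 0.65*0.689 = 0.447850.
Hence the posterior is 0.447850/0.469620 ≈ 0.9536.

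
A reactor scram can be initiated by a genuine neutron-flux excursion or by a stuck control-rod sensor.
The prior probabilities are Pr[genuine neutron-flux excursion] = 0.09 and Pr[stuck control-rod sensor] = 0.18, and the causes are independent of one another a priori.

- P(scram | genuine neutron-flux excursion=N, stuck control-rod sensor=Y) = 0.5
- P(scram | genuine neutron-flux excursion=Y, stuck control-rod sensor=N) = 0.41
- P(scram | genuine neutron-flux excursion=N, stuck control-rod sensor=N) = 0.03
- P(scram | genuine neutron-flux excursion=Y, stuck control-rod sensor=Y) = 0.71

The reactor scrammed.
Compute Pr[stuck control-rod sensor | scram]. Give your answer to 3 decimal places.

Weight on stuck control-rod sensor=true, given the evidence: 0.081900 + 0.011502 = 0.093402
The normalizing constant is 0.03×0.91×0.82 + 0.5×0.91×0.18 + 0.41×0.09×0.82 + 0.71×0.09×0.18 = 0.146046
P(stuck control-rod sensor | scram) = 0.093402/0.146046 ≈ 0.640

Pr[stuck control-rod sensor | scram] ≈ 0.640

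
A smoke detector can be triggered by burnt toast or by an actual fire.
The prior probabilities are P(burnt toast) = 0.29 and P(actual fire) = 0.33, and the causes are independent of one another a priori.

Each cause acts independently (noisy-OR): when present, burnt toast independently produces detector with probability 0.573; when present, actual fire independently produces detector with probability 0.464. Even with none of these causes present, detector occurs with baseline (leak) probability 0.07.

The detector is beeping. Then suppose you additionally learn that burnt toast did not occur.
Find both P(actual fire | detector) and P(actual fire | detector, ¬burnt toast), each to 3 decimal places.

P(actual fire | detector) ≈ 0.562; P(actual fire | detector, ¬burnt toast) ≈ 0.779

Under noisy-OR, P(detector | causes) = 1 − (1−0.07)·∏(1−qᵢ) over the active causes.
P(detector) = 0.07·0.71·0.67 + 0.50152·0.71·0.33 + 0.60289·0.29·0.67 + 0.787149·0.29·0.33 = 0.033299 + 0.117506 + 0.117142 + 0.075330 = 0.343277
The actual fire-present share is 0.117506 + 0.075330 = 0.192836.
P(actual fire | detector) = 0.192836 / 0.343277 ≈ 0.562

Now condition on the additional information:
Sum P(detector|·) weighted by the priors over both values of actual fire:
  P(detector | ¬burnt toast) = 0.07*0.67 + 0.50152*0.33
        = 0.046900 + 0.165502 = 0.212402
The terms with actual fire present sum to 0.165502, so
  P(actual fire | detector, ¬burnt toast) = 0.165502 / 0.212402 ≈ 0.779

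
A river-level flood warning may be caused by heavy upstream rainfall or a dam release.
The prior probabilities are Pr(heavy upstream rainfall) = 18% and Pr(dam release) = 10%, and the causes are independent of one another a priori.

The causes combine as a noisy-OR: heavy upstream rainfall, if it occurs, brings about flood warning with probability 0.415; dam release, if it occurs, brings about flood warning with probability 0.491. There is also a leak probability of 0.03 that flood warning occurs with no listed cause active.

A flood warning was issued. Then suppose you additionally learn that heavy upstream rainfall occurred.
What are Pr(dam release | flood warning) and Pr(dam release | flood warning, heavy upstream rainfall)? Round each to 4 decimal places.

Pr(dam release | flood warning) ≈ 0.3707; Pr(dam release | flood warning, heavy upstream rainfall) ≈ 0.1545

Under noisy-OR, P(flood warning | causes) = 1 − (1−0.03)·∏(1−qᵢ) over the active causes.
For the numerator, keep only dam release=true terms: 0.041514 + 0.012801 = 0.054315
Normalizer over all consistent configurations: 0.03·0.82·0.9 + 0.50627·0.82·0.1 + 0.43255·0.18·0.9 + 0.711168·0.18·0.1 = 0.146528
Posterior = 0.054315 / 0.146528 ≈ 0.3707

Now condition on the additional information:
P(flood warning | heavy upstream rainfall) = 0.43255*0.9 + 0.711168*0.1 = 0.389295 + 0.071117 = 0.460412
Restricting to configurations with dam release present: 0.711168*0.1 = 0.071117.
So P(dam release | flood warning, heavy upstream rainfall) = 0.071117/0.460412 ≈ 0.1545.
This is intercausal reasoning (explaining away): once heavy upstream rainfall accounts for the flood warning, dam release becomes less likely.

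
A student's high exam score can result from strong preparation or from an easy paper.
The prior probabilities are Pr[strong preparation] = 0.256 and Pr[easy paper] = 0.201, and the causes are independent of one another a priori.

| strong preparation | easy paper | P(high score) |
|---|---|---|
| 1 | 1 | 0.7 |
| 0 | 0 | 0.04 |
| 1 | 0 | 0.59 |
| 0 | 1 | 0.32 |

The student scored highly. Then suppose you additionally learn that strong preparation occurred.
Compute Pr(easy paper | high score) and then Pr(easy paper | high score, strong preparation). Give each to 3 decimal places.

P(high score) = 0.04·0.744·0.799 + 0.32·0.744·0.201 + 0.59·0.256·0.799 + 0.7·0.256·0.201 = 0.023778 + 0.047854 + 0.120681 + 0.036019 = 0.228332
Of this, 0.083873 comes from 0.047854 + 0.036019 (the easy paper=true cases).
P(easy paper | high score) = 0.083873 / 0.228332 ≈ 0.367

Now also conditioning on strong preparation=true:
For the numerator, keep only easy paper=true terms: 0.7×0.201 = 0.140700
Denominator P(high score | strong preparation): 0.59×0.799 + 0.7×0.201 = 0.612110
P(easy paper | high score, strong preparation) = 0.140700/0.612110 ≈ 0.230
— strong preparation explains away the evidence for easy paper.

Pr(easy paper | high score) ≈ 0.367; Pr(easy paper | high score, strong preparation) ≈ 0.230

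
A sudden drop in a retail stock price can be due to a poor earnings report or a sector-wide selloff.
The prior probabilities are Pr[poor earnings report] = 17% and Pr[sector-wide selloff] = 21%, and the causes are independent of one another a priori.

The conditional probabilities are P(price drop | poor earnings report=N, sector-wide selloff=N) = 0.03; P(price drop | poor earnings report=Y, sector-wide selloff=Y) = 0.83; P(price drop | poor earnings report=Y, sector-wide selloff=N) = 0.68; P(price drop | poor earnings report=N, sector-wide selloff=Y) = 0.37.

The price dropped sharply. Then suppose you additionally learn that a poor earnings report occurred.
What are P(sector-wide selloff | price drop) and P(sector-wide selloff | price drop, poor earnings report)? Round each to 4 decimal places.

Numerator (weight on configurations with sector-wide selloff): 0.064491 + 0.029631 = 0.094122
The normalizing constant is 0.03·0.83·0.79 + 0.37·0.83·0.21 + 0.68·0.17·0.79 + 0.83·0.17·0.21 = 0.205117
P(sector-wide selloff | price drop) = 0.094122/0.205117 ≈ 0.4589

Now condition on the additional information:
Sum P(price drop|·) weighted by the priors over both values of sector-wide selloff:
  P(price drop | poor earnings report) = 0.68*0.79 + 0.83*0.21
        = 0.537200 + 0.174300 = 0.711500
Configurations with sector-wide selloff contribute 0.174300, so
  P(sector-wide selloff | price drop, poor earnings report) = 0.174300 / 0.711500 ≈ 0.2450

P(sector-wide selloff | price drop) ≈ 0.4589; P(sector-wide selloff | price drop, poor earnings report) ≈ 0.2450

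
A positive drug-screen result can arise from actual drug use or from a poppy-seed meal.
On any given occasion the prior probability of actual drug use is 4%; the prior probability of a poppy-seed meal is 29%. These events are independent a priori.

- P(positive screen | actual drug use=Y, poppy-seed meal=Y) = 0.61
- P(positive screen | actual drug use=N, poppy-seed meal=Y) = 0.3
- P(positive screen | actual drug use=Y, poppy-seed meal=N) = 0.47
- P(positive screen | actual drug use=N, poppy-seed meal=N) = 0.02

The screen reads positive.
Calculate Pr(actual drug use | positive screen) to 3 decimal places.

Enumerate the 4 (actual drug use, poppy-seed meal) configurations and weight by the priors:
  P(positive screen) = 0.02*0.96*0.71 + 0.3*0.96*0.29 + 0.47*0.04*0.71 + 0.61*0.04*0.29
        = 0.013632 + 0.083520 + 0.013348 + 0.007076 = 0.117576
Configurations with actual drug use contribute 0.020424, so
  P(actual drug use | positive screen) = 0.020424 / 0.117576 ≈ 0.174

Pr(actual drug use | positive screen) ≈ 0.174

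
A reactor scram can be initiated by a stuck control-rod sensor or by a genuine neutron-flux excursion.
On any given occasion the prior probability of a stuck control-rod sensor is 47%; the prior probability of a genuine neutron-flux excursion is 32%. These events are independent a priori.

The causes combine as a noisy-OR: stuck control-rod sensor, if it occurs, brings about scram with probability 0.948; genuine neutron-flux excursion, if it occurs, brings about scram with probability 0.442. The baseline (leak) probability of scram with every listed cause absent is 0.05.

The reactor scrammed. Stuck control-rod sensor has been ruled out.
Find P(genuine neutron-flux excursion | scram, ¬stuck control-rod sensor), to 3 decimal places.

P(genuine neutron-flux excursion | scram, ¬stuck control-rod sensor) ≈ 0.816

Under noisy-OR, P(scram | causes) = 1 − (1−0.05)·∏(1−qᵢ) over the active causes.
Sum P(scram|·) weighted by the priors over both values of genuine neutron-flux excursion:
  P(scram | ¬stuck control-rod sensor) = 0.05*0.68 + 0.4699*0.32
        = 0.034000 + 0.150368 = 0.184368
The terms with genuine neutron-flux excursion present sum to 0.150368, so
  P(genuine neutron-flux excursion | scram, ¬stuck control-rod sensor) = 0.150368 / 0.184368 ≈ 0.816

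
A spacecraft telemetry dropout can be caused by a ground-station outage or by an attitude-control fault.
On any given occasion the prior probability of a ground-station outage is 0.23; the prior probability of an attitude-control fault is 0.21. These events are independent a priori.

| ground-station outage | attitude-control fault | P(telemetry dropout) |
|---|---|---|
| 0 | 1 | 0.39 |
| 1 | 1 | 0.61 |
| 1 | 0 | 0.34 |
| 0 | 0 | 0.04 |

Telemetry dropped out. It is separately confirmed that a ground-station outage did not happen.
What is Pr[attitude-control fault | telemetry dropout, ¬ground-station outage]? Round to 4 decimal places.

Weight on attitude-control fault=true, given the evidence: 0.39·0.21 = 0.081900
The normalizing constant is 0.04·0.79 + 0.39·0.21 = 0.113500
P(attitude-control fault | telemetry dropout, ¬ground-station outage) = 0.081900/0.113500 ≈ 0.7216

Pr[attitude-control fault | telemetry dropout, ¬ground-station outage] ≈ 0.7216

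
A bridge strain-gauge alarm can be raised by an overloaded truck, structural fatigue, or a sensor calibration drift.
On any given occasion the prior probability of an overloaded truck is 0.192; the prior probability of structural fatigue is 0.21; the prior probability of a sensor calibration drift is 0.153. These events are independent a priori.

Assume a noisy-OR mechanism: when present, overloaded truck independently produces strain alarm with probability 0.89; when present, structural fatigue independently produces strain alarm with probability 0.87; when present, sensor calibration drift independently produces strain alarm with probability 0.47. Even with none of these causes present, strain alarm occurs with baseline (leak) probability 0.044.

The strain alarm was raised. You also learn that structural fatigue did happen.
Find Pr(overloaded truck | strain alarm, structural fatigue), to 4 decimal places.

Under noisy-OR, P(strain alarm | causes) = 1 − (1−0.044)·∏(1−qᵢ) over the active causes.
Weight on overloaded truck=true, given the evidence: 0.160401 + 0.029163 = 0.189564
The normalizing constant is 0.87572*0.808*0.847 + 0.934132*0.808*0.153 + 0.986329*0.192*0.847 + 0.992754*0.192*0.153 = 0.904367
Posterior = 0.189564 / 0.904367 ≈ 0.2096

Pr(overloaded truck | strain alarm, structural fatigue) ≈ 0.2096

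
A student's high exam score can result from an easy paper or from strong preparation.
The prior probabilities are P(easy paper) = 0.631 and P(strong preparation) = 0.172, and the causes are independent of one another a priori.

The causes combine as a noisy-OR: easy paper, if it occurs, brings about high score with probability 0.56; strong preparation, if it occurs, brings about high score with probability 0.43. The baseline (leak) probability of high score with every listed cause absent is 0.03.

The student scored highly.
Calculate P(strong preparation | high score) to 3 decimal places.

P(strong preparation | high score) ≈ 0.264

Under noisy-OR, P(high score | causes) = 1 − (1−0.03)·∏(1−qᵢ) over the active causes.
For the numerator, keep only strong preparation=true terms: 0.028377 + 0.082129 = 0.110506
The normalizing constant is 0.03×0.369×0.828 + 0.4471×0.369×0.172 + 0.5732×0.631×0.828 + 0.756724×0.631×0.172 = 0.419151
Posterior = 0.110506 / 0.419151 ≈ 0.264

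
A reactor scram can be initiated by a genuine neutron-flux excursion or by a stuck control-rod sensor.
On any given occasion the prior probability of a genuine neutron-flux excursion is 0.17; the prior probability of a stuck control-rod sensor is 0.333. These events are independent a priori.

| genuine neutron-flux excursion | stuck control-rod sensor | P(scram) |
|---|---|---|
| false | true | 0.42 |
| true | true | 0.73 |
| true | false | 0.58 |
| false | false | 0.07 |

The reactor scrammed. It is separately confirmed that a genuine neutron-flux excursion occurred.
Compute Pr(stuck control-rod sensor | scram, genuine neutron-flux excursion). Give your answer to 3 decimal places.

Pr(stuck control-rod sensor | scram, genuine neutron-flux excursion) ≈ 0.386

By total probability over both values of stuck control-rod sensor:
  P(scram | genuine neutron-flux excursion) = 0.58·0.667 + 0.73·0.333
        = 0.386860 + 0.243090 = 0.629950
Configurations with stuck control-rod sensor contribute 0.243090, so
  P(stuck control-rod sensor | scram, genuine neutron-flux excursion) = 0.243090 / 0.629950 ≈ 0.386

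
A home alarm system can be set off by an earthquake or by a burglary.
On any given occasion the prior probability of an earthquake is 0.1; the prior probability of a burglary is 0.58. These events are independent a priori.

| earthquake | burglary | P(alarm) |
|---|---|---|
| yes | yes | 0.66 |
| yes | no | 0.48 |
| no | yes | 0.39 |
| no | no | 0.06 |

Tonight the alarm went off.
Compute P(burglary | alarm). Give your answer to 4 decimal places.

P(alarm) = 0.06*0.9*0.42 + 0.39*0.9*0.58 + 0.48*0.1*0.42 + 0.66*0.1*0.58 = 0.022680 + 0.203580 + 0.020160 + 0.038280 = 0.284700
The burglary-present share is 0.203580 + 0.038280 = 0.241860.
Hence the posterior is 0.241860/0.284700 ≈ 0.8495.

P(burglary | alarm) ≈ 0.8495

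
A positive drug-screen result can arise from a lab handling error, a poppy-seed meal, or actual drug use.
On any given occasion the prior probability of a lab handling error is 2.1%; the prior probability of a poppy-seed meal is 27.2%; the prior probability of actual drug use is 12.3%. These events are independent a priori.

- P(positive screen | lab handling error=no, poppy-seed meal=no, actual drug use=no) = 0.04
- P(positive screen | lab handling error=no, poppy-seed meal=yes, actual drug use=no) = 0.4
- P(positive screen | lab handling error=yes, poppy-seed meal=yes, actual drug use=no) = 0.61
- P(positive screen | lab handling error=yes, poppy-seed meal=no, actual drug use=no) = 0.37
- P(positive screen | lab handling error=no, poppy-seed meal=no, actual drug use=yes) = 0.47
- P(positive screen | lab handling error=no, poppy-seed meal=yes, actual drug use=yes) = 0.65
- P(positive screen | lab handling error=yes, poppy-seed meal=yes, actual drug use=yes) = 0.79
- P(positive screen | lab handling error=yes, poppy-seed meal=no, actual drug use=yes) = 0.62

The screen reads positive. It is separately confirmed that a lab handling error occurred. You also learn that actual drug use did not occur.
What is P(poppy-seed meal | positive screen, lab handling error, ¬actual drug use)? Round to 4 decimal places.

P(poppy-seed meal | positive screen, lab handling error, ¬actual drug use) ≈ 0.3812

P(positive screen | lab handling error, ¬actual drug use) = 0.37×0.728 + 0.61×0.272 = 0.269360 + 0.165920 = 0.435280
Of this, 0.165920 comes from 0.61×0.272 (the poppy-seed meal=true cases).
Hence the posterior is 0.165920/0.435280 ≈ 0.3812.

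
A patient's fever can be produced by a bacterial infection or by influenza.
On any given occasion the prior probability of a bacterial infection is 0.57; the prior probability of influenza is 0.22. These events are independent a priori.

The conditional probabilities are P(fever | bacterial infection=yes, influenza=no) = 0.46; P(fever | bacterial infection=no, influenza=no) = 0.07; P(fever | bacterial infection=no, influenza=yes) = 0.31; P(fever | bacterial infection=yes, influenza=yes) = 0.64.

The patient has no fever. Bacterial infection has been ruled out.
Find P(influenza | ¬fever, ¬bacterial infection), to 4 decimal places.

P(¬fever | ¬bacterial infection) = 0.93*0.78 + 0.69*0.22 = 0.725400 + 0.151800 = 0.877200
The influenza-present share is 0.69*0.22 = 0.151800.
Hence the posterior is 0.151800/0.877200 ≈ 0.1731.

P(influenza | ¬fever, ¬bacterial infection) ≈ 0.1731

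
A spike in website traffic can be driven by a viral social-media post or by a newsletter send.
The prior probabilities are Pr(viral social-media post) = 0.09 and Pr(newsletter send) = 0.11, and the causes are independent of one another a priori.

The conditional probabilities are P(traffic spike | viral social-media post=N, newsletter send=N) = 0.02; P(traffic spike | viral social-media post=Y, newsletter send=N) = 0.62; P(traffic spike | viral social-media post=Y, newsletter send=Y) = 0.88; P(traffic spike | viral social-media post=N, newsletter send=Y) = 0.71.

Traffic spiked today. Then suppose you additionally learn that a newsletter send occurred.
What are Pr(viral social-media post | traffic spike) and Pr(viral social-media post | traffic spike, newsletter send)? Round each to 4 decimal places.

Pr(viral social-media post | traffic spike) ≈ 0.4008; Pr(viral social-media post | traffic spike, newsletter send) ≈ 0.1092

Numerator (weight on configurations with viral social-media post): 0.049662 + 0.008712 = 0.058374
The normalizing constant is 0.02×0.91×0.89 + 0.71×0.91×0.11 + 0.62×0.09×0.89 + 0.88×0.09×0.11 = 0.145643
P(viral social-media post | traffic spike) = 0.058374/0.145643 ≈ 0.4008

Now also conditioning on newsletter send=true:
Enumerate both values of viral social-media post and weight by the priors:
  P(traffic spike | newsletter send) = 0.71·0.91 + 0.88·0.09
        = 0.646100 + 0.079200 = 0.725300
Configurations with viral social-media post contribute 0.079200, so
  P(viral social-media post | traffic spike, newsletter send) = 0.079200 / 0.725300 ≈ 0.1092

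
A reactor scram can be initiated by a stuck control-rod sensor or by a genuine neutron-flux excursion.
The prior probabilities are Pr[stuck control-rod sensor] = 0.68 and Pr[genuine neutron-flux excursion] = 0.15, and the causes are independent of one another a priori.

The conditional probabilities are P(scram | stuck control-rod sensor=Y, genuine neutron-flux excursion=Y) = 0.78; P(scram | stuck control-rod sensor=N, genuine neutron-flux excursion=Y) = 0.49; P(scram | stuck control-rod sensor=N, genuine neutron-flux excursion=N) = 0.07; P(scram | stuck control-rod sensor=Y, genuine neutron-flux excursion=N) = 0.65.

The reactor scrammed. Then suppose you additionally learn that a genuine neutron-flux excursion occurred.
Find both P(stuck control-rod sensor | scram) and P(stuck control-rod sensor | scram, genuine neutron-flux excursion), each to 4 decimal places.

P(stuck control-rod sensor | scram) ≈ 0.9145; P(stuck control-rod sensor | scram, genuine neutron-flux excursion) ≈ 0.7718

Enumerate the 4 (stuck control-rod sensor, genuine neutron-flux excursion) configurations and weight by the priors:
  P(scram) = 0.07·0.32·0.85 + 0.49·0.32·0.15 + 0.65·0.68·0.85 + 0.78·0.68·0.15
        = 0.019040 + 0.023520 + 0.375700 + 0.079560 = 0.497820
Keeping only the stuck control-rod sensor-present terms gives 0.455260, so
  P(stuck control-rod sensor | scram) = 0.455260 / 0.497820 ≈ 0.9145

Now condition on the additional information:
Weight on stuck control-rod sensor=true, given the evidence: 0.78×0.68 = 0.530400
Normalizer over all consistent configurations: 0.49×0.32 + 0.78×0.68 = 0.687200
Posterior = 0.530400 / 0.687200 ≈ 0.7718
The drop from 0.9145 to 0.7718 is the explaining-away (discounting) effect.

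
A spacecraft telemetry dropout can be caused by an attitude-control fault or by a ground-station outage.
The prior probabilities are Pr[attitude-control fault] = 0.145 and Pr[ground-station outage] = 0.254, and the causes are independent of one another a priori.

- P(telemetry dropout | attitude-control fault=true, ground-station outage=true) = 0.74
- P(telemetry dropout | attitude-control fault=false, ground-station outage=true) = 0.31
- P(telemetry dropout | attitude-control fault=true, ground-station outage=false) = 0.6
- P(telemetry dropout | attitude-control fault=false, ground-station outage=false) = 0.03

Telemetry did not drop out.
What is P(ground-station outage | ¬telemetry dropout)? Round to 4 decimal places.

Enumerate the 4 (attitude-control fault, ground-station outage) configurations and weight by the priors:
  P(¬telemetry dropout) = 0.97*0.855*0.746 + 0.69*0.855*0.254 + 0.4*0.145*0.746 + 0.26*0.145*0.254
        = 0.618695 + 0.149847 + 0.043268 + 0.009576 = 0.821386
Configurations with ground-station outage contribute 0.159423, so
  P(ground-station outage | ¬telemetry dropout) = 0.159423 / 0.821386 ≈ 0.1941

P(ground-station outage | ¬telemetry dropout) ≈ 0.1941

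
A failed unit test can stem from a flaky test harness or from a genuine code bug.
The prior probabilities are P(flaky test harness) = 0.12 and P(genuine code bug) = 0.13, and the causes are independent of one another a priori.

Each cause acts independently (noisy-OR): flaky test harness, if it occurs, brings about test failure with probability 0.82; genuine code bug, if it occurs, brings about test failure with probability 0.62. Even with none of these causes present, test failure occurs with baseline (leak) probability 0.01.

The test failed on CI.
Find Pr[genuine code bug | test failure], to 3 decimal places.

Pr[genuine code bug | test failure] ≈ 0.479

Under noisy-OR, P(test failure | causes) = 1 − (1−0.01)·∏(1−qᵢ) over the active causes.
P(test failure) = 0.01·0.88·0.87 + 0.6238·0.88·0.13 + 0.8218·0.12·0.87 + 0.932284·0.12·0.13 = 0.007656 + 0.071363 + 0.085796 + 0.014544 = 0.179359
The genuine code bug-present share is 0.071363 + 0.014544 = 0.085907.
Hence the posterior is 0.085907/0.179359 ≈ 0.479.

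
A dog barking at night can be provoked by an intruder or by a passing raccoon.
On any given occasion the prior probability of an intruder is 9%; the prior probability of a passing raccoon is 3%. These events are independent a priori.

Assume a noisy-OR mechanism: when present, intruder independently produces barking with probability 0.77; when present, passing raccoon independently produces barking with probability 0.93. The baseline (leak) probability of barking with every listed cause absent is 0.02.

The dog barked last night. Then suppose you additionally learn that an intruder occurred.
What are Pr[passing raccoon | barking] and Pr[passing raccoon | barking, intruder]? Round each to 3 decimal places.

Under noisy-OR, P(barking | causes) = 1 − (1−0.02)·∏(1−qᵢ) over the active causes.
P(barking) = 0.02·0.91·0.97 + 0.9314·0.91·0.03 + 0.7746·0.09·0.97 + 0.984222·0.09·0.03 = 0.017654 + 0.025427 + 0.067623 + 0.002657 = 0.113361
Restricting to configurations with passing raccoon present: 0.025427 + 0.002657 = 0.028084.
P(passing raccoon | barking) = 0.028084 / 0.113361 ≈ 0.248

With the extra evidence:
P(barking | intruder) = 0.7746·0.97 + 0.984222·0.03 = 0.751362 + 0.029527 = 0.780889
The passing raccoon-present share is 0.984222·0.03 = 0.029527.
Hence the posterior is 0.029527/0.780889 ≈ 0.038.
This is intercausal reasoning (explaining away): once intruder accounts for the barking, passing raccoon becomes less likely.

Pr[passing raccoon | barking] ≈ 0.248; Pr[passing raccoon | barking, intruder] ≈ 0.038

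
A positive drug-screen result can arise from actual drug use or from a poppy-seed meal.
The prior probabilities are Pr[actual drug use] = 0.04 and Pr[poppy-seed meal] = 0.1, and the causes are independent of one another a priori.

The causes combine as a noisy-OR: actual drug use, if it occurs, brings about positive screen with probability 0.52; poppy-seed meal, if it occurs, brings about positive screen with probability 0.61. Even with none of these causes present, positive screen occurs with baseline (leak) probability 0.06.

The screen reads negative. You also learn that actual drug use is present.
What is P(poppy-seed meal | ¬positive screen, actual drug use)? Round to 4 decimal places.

Under noisy-OR, P(positive screen | causes) = 1 − (1−0.06)·∏(1−qᵢ) over the active causes.
P(¬positive screen | actual drug use) = 0.4512×0.9 + 0.175968×0.1 = 0.406080 + 0.017597 = 0.423677
The poppy-seed meal-present share is 0.175968×0.1 = 0.017597.
Hence the posterior is 0.017597/0.423677 ≈ 0.0415.

P(poppy-seed meal | ¬positive screen, actual drug use) ≈ 0.0415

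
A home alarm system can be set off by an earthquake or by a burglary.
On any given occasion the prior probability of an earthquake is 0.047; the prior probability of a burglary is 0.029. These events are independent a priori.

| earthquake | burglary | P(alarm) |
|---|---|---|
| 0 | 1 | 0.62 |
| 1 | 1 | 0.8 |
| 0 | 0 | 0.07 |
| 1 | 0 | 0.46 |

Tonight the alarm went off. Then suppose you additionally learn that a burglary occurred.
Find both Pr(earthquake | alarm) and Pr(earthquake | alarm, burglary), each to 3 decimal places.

Pr(earthquake | alarm) ≈ 0.212; Pr(earthquake | alarm, burglary) ≈ 0.060

By total probability over the 4 (earthquake, burglary) configurations:
  P(alarm) = 0.07*0.953*0.971 + 0.62*0.953*0.029 + 0.46*0.047*0.971 + 0.8*0.047*0.029
        = 0.064775 + 0.017135 + 0.020993 + 0.001090 = 0.103993
The terms with earthquake present sum to 0.022083, so
  P(earthquake | alarm) = 0.022083 / 0.103993 ≈ 0.212

Now also conditioning on burglary=true:
Sum P(alarm|·) weighted by the priors over both values of earthquake:
  P(alarm | burglary) = 0.62*0.953 + 0.8*0.047
        = 0.590860 + 0.037600 = 0.628460
The terms with earthquake present sum to 0.037600, so
  P(earthquake | alarm, burglary) = 0.037600 / 0.628460 ≈ 0.060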